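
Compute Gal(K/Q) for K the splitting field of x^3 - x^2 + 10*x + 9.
Gal(K/Q) = S_3 (symmetric group of order 6)

Compute the discriminant of x^3 + (-1)*x^2 + (10)*x + (9): Δ = -7671. Since Δ is not a rational square, the Galois group is not contained in A_3; it must be the full S_3 (irreducibility of the cubic rules out anything smaller).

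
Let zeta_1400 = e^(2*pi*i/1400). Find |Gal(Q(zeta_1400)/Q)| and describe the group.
|Gal(Q(zeta_1400)/Q)| = phi(1400) = 480; group ≅ (Z/1400Z)^* ≅ Z/2Z × Z/2Z × Z/6Z × Z/20Z

The n-th cyclotomic polynomial Φ_1400(x) is the minimal polynomial of zeta_1400 over Q and has degree phi(1400) = 480. So Q(zeta_1400) is a degree-480 Galois extension with Galois group (Z/1400Z)^*. By CRT, (Z/1400Z)^* ≅ (Z/8Z)^* × (Z/25Z)^* × (Z/7Z)^*. Each prime-power unit group is (Z/8Z)^* ≅ Z/2Z × Z/2Z; (Z/25Z)^* ≅ Z/20Z; (Z/7Z)^* ≅ Z/6Z. Hence Gal(Q(zeta_1400)/Q) ≅ Z/2Z × Z/2Z × Z/6Z × Z/20Z.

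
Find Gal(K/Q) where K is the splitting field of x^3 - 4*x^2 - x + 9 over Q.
Gal(K/Q) = S_3 (symmetric group of order 6)

Compute the discriminant of x^3 + (-4)*x^2 + (-1)*x + (9): Δ = 785. Since Δ is not a rational square, the Galois group is not contained in A_3; it must be the full S_3 (irreducibility of the cubic rules out anything smaller).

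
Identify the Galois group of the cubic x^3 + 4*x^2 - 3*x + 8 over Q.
Gal(K/Q) = S_3 (symmetric group of order 6)

Compute the discriminant of x^3 + (4)*x^2 + (-3)*x + (8): Δ = -5252. Since Δ is not a rational square, the Galois group is not contained in A_3; it must be the full S_3 (irreducibility of the cubic rules out anything smaller).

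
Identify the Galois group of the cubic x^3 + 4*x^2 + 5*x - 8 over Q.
Gal(K/Q) = S_3 (symmetric group of order 6)

Compute the discriminant of x^3 + (4)*x^2 + (5)*x + (-8): Δ = -2660. Since Δ is not a rational square, the Galois group is not contained in A_3; it must be the full S_3 (irreducibility of the cubic rules out anything smaller).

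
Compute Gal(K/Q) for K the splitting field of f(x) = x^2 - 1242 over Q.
Gal(K/Q) = Z/2Z (cyclic of order 2)

x^2 - 1242 is irreducible over Q since 1242 is not a rational square. The splitting field Q(sqrt(1242)) has degree 2 over Q, and its unique nontrivial automorphism is sqrt(1242) ↦ -sqrt(1242). Hence Gal(Q(sqrt(1242))/Q) = Z/2Z.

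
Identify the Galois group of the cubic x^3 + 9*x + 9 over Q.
Gal(K/Q) = S_3 (symmetric group of order 6)

Compute the discriminant of x^3 + (0)*x^2 + (9)*x + (9): Δ = -5103. Since Δ is not a rational square, the Galois group is not contained in A_3; it must be the full S_3 (irreducibility of the cubic rules out anything smaller).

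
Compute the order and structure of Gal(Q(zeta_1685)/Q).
|Gal(Q(zeta_1685)/Q)| = phi(1685) = 1344; group ≅ (Z/1685Z)^* ≅ Z/4Z × Z/336Z

The n-th cyclotomic polynomial Φ_1685(x) is the minimal polynomial of zeta_1685 over Q and has degree phi(1685) = 1344. So Q(zeta_1685) is a degree-1344 Galois extension with Galois group (Z/1685Z)^*. By CRT, (Z/1685Z)^* ≅ (Z/5Z)^* × (Z/337Z)^*. Each prime-power unit group is (Z/5Z)^* ≅ Z/4Z; (Z/337Z)^* ≅ Z/336Z. Hence Gal(Q(zeta_1685)/Q) ≅ Z/4Z × Z/336Z.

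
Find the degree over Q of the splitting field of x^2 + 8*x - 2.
[K:Q] = 2

The discriminant of x^2 + (8)*x + (-2) is b^2 - 4c = 64 - (-8) = 72. Since 72 is not a perfect square in Q, the polynomial is irreducible over Q. Its two roots generate a degree-2 extension, so [K:Q] = 2.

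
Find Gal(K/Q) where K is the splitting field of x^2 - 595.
Gal(K/Q) = Z/2Z (cyclic of order 2)

x^2 - 595 is irreducible over Q since 595 is not a rational square. The splitting field Q(sqrt(595)) has degree 2 over Q, and its unique nontrivial automorphism is sqrt(595) ↦ -sqrt(595). Hence Gal(Q(sqrt(595))/Q) = Z/2Z.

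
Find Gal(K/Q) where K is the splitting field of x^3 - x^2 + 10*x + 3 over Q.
Gal(K/Q) = S_3 (symmetric group of order 6)

Compute the discriminant of x^3 + (-1)*x^2 + (10)*x + (3): Δ = -4671. Since Δ is not a rational square, the Galois group is not contained in A_3; it must be the full S_3 (irreducibility of the cubic rules out anything smaller).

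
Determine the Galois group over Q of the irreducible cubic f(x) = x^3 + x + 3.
Gal(K/Q) = S_3 (symmetric group of order 6)

Compute the discriminant of x^3 + (0)*x^2 + (1)*x + (3): Δ = -247. Since Δ is not a rational square, the Galois group is not contained in A_3; it must be the full S_3 (irreducibility of the cubic rules out anything smaller).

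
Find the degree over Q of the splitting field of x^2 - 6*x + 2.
[K:Q] = 2

The discriminant of x^2 + (-6)*x + (2) is b^2 - 4c = 36 - (8) = 28. Since 28 is not a perfect square in Q, the polynomial is irreducible over Q. Its two roots generate a degree-2 extension, so [K:Q] = 2.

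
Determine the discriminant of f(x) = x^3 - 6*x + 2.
Δ = 756

For a depressed cubic x^3 + p x + q the discriminant is Δ = -4 p^3 - 27 q^2 = -4*(-6)^3 - 27*(2)^2 = 864 - 108 = 756.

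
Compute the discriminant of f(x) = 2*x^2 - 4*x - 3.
Δ = 40

For a quadratic a x^2 + b x + c the discriminant is Δ = b^2 - 4ac = (-4)^2 - 4*(2)*(-3) = 16 - (-24) = 40.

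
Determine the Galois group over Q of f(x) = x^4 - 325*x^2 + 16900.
Gal(K/Q) = Z/2Z (cyclic of order 2)

f factors as (x^2 - 260)(x^2 - 65), so the splitting field is K = Q(sqrt(260), sqrt(65)). The squarefree part of 260 is 65 and the squarefree part of 65 is also 65, so sqrt(260) and sqrt(65) are both rational multiples of sqrt(65). Hence Q(sqrt(260)) = Q(sqrt(65)) = Q(sqrt(65)), and the splitting field collapses to a single degree-2 extension with Galois group Z/2Z.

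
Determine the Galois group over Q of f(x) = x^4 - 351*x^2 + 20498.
Gal(K/Q) = V_4 (Klein four-group, Z/2Z × Z/2Z)

f factors as (x^2 - 74)(x^2 - 277), so the splitting field is K = Q(sqrt(74), sqrt(277)). The elements 74, 277, 20498 are all non-squares in Q, so sqrt(74) and sqrt(277) generate independent quadratic extensions. Thus [K:Q] = 4 and Gal(K/Q) is generated by the two order-2 automorphisms sqrt(74) ↦ -sqrt(74) and sqrt(277) ↦ -sqrt(277), giving V_4.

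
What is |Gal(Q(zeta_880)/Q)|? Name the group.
|Gal(Q(zeta_880)/Q)| = phi(880) = 320; group ≅ (Z/880Z)^* ≅ Z/2Z × Z/4Z × Z/4Z × Z/10Z

The n-th cyclotomic polynomial Φ_880(x) is the minimal polynomial of zeta_880 over Q and has degree phi(880) = 320. So Q(zeta_880) is a degree-320 Galois extension with Galois group (Z/880Z)^*. By CRT, (Z/880Z)^* ≅ (Z/16Z)^* × (Z/5Z)^* × (Z/11Z)^*. Each prime-power unit group is (Z/16Z)^* ≅ Z/2Z × Z/4Z; (Z/5Z)^* ≅ Z/4Z; (Z/11Z)^* ≅ Z/10Z. Hence Gal(Q(zeta_880)/Q) ≅ Z/2Z × Z/4Z × Z/4Z × Z/10Z.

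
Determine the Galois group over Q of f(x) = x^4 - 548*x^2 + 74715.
Gal(K/Q) = V_4 (Klein four-group, Z/2Z × Z/2Z)

f factors as (x^2 - 255)(x^2 - 293), so the splitting field is K = Q(sqrt(255), sqrt(293)). The elements 255, 293, 74715 are all non-squares in Q, so sqrt(255) and sqrt(293) generate independent quadratic extensions. Thus [K:Q] = 4 and Gal(K/Q) is generated by the two order-2 automorphisms sqrt(255) ↦ -sqrt(255) and sqrt(293) ↦ -sqrt(293), giving V_4.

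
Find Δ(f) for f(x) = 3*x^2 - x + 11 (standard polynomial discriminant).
Δ = -131

For a quadratic a x^2 + b x + c the discriminant is Δ = b^2 - 4ac = (-1)^2 - 4*(3)*(11) = 1 - (132) = -131.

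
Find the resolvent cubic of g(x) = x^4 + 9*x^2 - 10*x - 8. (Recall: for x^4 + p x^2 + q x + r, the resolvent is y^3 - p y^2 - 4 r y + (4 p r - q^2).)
h(y) = y^3 - 9*y^2 + 32*y - 388

Identify coefficients: p = 9, q = -10, r = -8.
Plug into h(y) = y^3 - p y^2 - 4 r y + (4 p r - q^2):
  h(y) = y^3 - (9) y^2 - 4*(-8) y + (4*(9)*(-8) - (-10)^2)
       = y^3 + (-9) y^2 + (32) y + (-388).
Simplifying: h(y) = y^3 - 9*y^2 + 32*y - 388.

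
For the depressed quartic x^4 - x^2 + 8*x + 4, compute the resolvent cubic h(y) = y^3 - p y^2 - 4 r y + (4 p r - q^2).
h(y) = y^3 + y^2 - 16*y - 80

Identify coefficients: p = -1, q = 8, r = 4.
Plug into h(y) = y^3 - p y^2 - 4 r y + (4 p r - q^2):
  h(y) = y^3 - (-1) y^2 - 4*(4) y + (4*(-1)*(4) - (8)^2)
       = y^3 + (1) y^2 + (-16) y + (-80).
Simplifying: h(y) = y^3 + y^2 - 16*y - 80.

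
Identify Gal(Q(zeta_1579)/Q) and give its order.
|Gal(Q(zeta_1579)/Q)| = phi(1579) = 1578; group ≅ (Z/1579Z)^* ≅ Z/1578Z

The n-th cyclotomic polynomial Φ_1579(x) is the minimal polynomial of zeta_1579 over Q and has degree phi(1579) = 1578. So Q(zeta_1579) is a degree-1578 Galois extension with Galois group (Z/1579Z)^*. (Z/1579Z)^* is cyclic since 1579 is an odd prime power (or 4). Hence Gal(Q(zeta_1579)/Q) ≅ Z/1578Z.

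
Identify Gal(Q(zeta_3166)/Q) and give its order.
|Gal(Q(zeta_3166)/Q)| = phi(3166) = 1582; group ≅ (Z/3166Z)^* ≅ Z/1582Z

The n-th cyclotomic polynomial Φ_3166(x) is the minimal polynomial of zeta_3166 over Q and has degree phi(3166) = 1582. So Q(zeta_3166) is a degree-1582 Galois extension with Galois group (Z/3166Z)^*. By CRT, (Z/3166Z)^* ≅ (Z/2Z)^* × (Z/1583Z)^*. Each prime-power unit group is (Z/2Z)^* ≅ trivial group (order 1); (Z/1583Z)^* ≅ Z/1582Z. Hence Gal(Q(zeta_3166)/Q) ≅ Z/1582Z.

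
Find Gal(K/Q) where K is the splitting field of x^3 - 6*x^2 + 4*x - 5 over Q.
Gal(K/Q) = S_3 (symmetric group of order 6)

Compute the discriminant of x^3 + (-6)*x^2 + (4)*x + (-5): Δ = -2515. Since Δ is not a rational square, the Galois group is not contained in A_3; it must be the full S_3 (irreducibility of the cubic rules out anything smaller).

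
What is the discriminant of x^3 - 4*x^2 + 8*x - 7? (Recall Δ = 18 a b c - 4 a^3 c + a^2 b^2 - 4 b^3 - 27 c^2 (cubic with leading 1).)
Δ = -107

For x^3 + a x^2 + b x + c the discriminant is Δ = 18 a b c - 4 a^3 c + a^2 b^2 - 4 b^3 - 27 c^2.
Plug a = -4, b = 8, c = -7:
  18*(-4)*(8)*(-7) - 4*(-4)^3*(-7) + (-4)^2*(8)^2 - 4*(8)^3 - 27*(-7)^2
  = 4032 + (-1792) + 1024 + (-2048) + (-1323)
  = -107.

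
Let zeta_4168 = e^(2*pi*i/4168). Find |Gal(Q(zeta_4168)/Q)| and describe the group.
|Gal(Q(zeta_4168)/Q)| = phi(4168) = 2080; group ≅ (Z/4168Z)^* ≅ Z/2Z × Z/2Z × Z/520Z

The n-th cyclotomic polynomial Φ_4168(x) is the minimal polynomial of zeta_4168 over Q and has degree phi(4168) = 2080. So Q(zeta_4168) is a degree-2080 Galois extension with Galois group (Z/4168Z)^*. By CRT, (Z/4168Z)^* ≅ (Z/8Z)^* × (Z/521Z)^*. Each prime-power unit group is (Z/8Z)^* ≅ Z/2Z × Z/2Z; (Z/521Z)^* ≅ Z/520Z. Hence Gal(Q(zeta_4168)/Q) ≅ Z/2Z × Z/2Z × Z/520Z.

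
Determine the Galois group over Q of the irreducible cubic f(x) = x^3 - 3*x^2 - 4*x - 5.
Gal(K/Q) = S_3 (symmetric group of order 6)

Compute the discriminant of x^3 + (-3)*x^2 + (-4)*x + (-5): Δ = -1895. Since Δ is not a rational square, the Galois group is not contained in A_3; it must be the full S_3 (irreducibility of the cubic rules out anything smaller).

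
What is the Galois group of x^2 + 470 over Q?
Gal(K/Q) = Z/2Z (cyclic of order 2)

x^2 + 470 is irreducible over Q since -470 is not a rational square. The splitting field Q(sqrt(-470)) has degree 2 over Q, and its unique nontrivial automorphism is sqrt(-470) ↦ -sqrt(-470). Hence Gal(Q(sqrt(-470))/Q) = Z/2Z.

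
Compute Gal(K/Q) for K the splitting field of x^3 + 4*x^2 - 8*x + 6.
Gal(K/Q) = S_3 (symmetric group of order 6)

Compute the discriminant of x^3 + (4)*x^2 + (-8)*x + (6): Δ = -2892. Since Δ is not a rational square, the Galois group is not contained in A_3; it must be the full S_3 (irreducibility of the cubic rules out anything smaller).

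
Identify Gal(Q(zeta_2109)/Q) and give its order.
|Gal(Q(zeta_2109)/Q)| = phi(2109) = 1296; group ≅ (Z/2109Z)^* ≅ Z/2Z × Z/18Z × Z/36Z

The n-th cyclotomic polynomial Φ_2109(x) is the minimal polynomial of zeta_2109 over Q and has degree phi(2109) = 1296. So Q(zeta_2109) is a degree-1296 Galois extension with Galois group (Z/2109Z)^*. By CRT, (Z/2109Z)^* ≅ (Z/3Z)^* × (Z/19Z)^* × (Z/37Z)^*. Each prime-power unit group is (Z/3Z)^* ≅ Z/2Z; (Z/19Z)^* ≅ Z/18Z; (Z/37Z)^* ≅ Z/36Z. Hence Gal(Q(zeta_2109)/Q) ≅ Z/2Z × Z/18Z × Z/36Z.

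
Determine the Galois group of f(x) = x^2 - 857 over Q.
Gal(K/Q) = Z/2Z (cyclic of order 2)

x^2 - 857 is irreducible over Q since 857 is not a rational square. The splitting field Q(sqrt(857)) has degree 2 over Q, and its unique nontrivial automorphism is sqrt(857) ↦ -sqrt(857). Hence Gal(Q(sqrt(857))/Q) = Z/2Z.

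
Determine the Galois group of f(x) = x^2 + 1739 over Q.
Gal(K/Q) = Z/2Z (cyclic of order 2)

x^2 + 1739 is irreducible over Q since -1739 is not a rational square. The splitting field Q(sqrt(-1739)) has degree 2 over Q, and its unique nontrivial automorphism is sqrt(-1739) ↦ -sqrt(-1739). Hence Gal(Q(sqrt(-1739))/Q) = Z/2Z.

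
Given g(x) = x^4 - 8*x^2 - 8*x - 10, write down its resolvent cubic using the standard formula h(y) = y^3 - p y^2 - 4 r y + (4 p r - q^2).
h(y) = y^3 + 8*y^2 + 40*y + 256

Identify coefficients: p = -8, q = -8, r = -10.
Plug into h(y) = y^3 - p y^2 - 4 r y + (4 p r - q^2):
  h(y) = y^3 - (-8) y^2 - 4*(-10) y + (4*(-8)*(-10) - (-8)^2)
       = y^3 + (8) y^2 + (40) y + (256).
Simplifying: h(y) = y^3 + 8*y^2 + 40*y + 256.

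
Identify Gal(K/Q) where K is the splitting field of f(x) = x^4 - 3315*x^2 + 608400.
Gal(K/Q) = Z/2Z (cyclic of order 2)

f factors as (x^2 - 3120)(x^2 - 195), so the splitting field is K = Q(sqrt(3120), sqrt(195)). The squarefree part of 3120 is 195 and the squarefree part of 195 is also 195, so sqrt(3120) and sqrt(195) are both rational multiples of sqrt(195). Hence Q(sqrt(3120)) = Q(sqrt(195)) = Q(sqrt(195)), and the splitting field collapses to a single degree-2 extension with Galois group Z/2Z.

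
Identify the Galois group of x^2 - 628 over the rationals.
Gal(K/Q) = Z/2Z (cyclic of order 2)

x^2 - 628 is irreducible over Q since 628 is not a rational square. The splitting field Q(sqrt(628)) has degree 2 over Q, and its unique nontrivial automorphism is sqrt(628) ↦ -sqrt(628). Hence Gal(Q(sqrt(628))/Q) = Z/2Z.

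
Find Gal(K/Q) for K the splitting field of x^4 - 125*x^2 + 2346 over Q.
Gal(K/Q) = V_4 (Klein four-group, Z/2Z × Z/2Z)

f factors as (x^2 - 23)(x^2 - 102), so the splitting field is K = Q(sqrt(23), sqrt(102)). The elements 23, 102, 2346 are all non-squares in Q, so sqrt(23) and sqrt(102) generate independent quadratic extensions. Thus [K:Q] = 4 and Gal(K/Q) is generated by the two order-2 automorphisms sqrt(23) ↦ -sqrt(23) and sqrt(102) ↦ -sqrt(102), giving V_4.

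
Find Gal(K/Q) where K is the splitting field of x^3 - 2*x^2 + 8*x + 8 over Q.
Gal(K/Q) = S_3 (symmetric group of order 6)

Compute the discriminant of x^3 + (-2)*x^2 + (8)*x + (8): Δ = -5568. Since Δ is not a rational square, the Galois group is not contained in A_3; it must be the full S_3 (irreducibility of the cubic rules out anything smaller).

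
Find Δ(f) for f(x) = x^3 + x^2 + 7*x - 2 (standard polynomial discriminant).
Δ = -1675

For x^3 + a x^2 + b x + c the discriminant is Δ = 18 a b c - 4 a^3 c + a^2 b^2 - 4 b^3 - 27 c^2.
Plug a = 1, b = 7, c = -2:
  18*(1)*(7)*(-2) - 4*(1)^3*(-2) + (1)^2*(7)^2 - 4*(7)^3 - 27*(-2)^2
  = -252 + (8) + 49 + (-1372) + (-108)
  = -1675.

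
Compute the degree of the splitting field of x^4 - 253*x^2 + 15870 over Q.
[K:Q] = 4

f factors as (x^2 - 115)(x^2 - 138); the splitting field is K = Q(sqrt(115), sqrt(138)). Since 115, 138, and 15870 are all non-squares in Q, the three subfields Q(sqrt(115)), Q(sqrt(138)), Q(sqrt(15870)) are distinct degree-2 extensions, so [K:Q] = 4 (Klein four Galois group).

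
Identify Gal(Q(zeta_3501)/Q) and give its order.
|Gal(Q(zeta_3501)/Q)| = phi(3501) = 2328; group ≅ (Z/3501Z)^* ≅ Z/6Z × Z/388Z

The n-th cyclotomic polynomial Φ_3501(x) is the minimal polynomial of zeta_3501 over Q and has degree phi(3501) = 2328. So Q(zeta_3501) is a degree-2328 Galois extension with Galois group (Z/3501Z)^*. By CRT, (Z/3501Z)^* ≅ (Z/9Z)^* × (Z/389Z)^*. Each prime-power unit group is (Z/9Z)^* ≅ Z/6Z; (Z/389Z)^* ≅ Z/388Z. Hence Gal(Q(zeta_3501)/Q) ≅ Z/6Z × Z/388Z.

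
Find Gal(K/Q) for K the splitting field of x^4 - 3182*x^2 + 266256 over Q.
Gal(K/Q) = Z/2Z (cyclic of order 2)

f factors as (x^2 - 3096)(x^2 - 86), so the splitting field is K = Q(sqrt(3096), sqrt(86)). The squarefree part of 3096 is 86 and the squarefree part of 86 is also 86, so sqrt(3096) and sqrt(86) are both rational multiples of sqrt(86). Hence Q(sqrt(3096)) = Q(sqrt(86)) = Q(sqrt(86)), and the splitting field collapses to a single degree-2 extension with Galois group Z/2Z.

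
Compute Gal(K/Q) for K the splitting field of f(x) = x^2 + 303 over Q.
Gal(K/Q) = Z/2Z (cyclic of order 2)

x^2 + 303 is irreducible over Q since -303 is not a rational square. The splitting field Q(sqrt(-303)) has degree 2 over Q, and its unique nontrivial automorphism is sqrt(-303) ↦ -sqrt(-303). Hence Gal(Q(sqrt(-303))/Q) = Z/2Z.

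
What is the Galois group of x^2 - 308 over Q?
Gal(K/Q) = Z/2Z (cyclic of order 2)

x^2 - 308 is irreducible over Q since 308 is not a rational square. The splitting field Q(sqrt(308)) has degree 2 over Q, and its unique nontrivial automorphism is sqrt(308) ↦ -sqrt(308). Hence Gal(Q(sqrt(308))/Q) = Z/2Z.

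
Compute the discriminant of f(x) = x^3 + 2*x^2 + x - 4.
Δ = -448

For x^3 + a x^2 + b x + c the discriminant is Δ = 18 a b c - 4 a^3 c + a^2 b^2 - 4 b^3 - 27 c^2.
Plug a = 2, b = 1, c = -4:
  18*(2)*(1)*(-4) - 4*(2)^3*(-4) + (2)^2*(1)^2 - 4*(1)^3 - 27*(-4)^2
  = -144 + (128) + 4 + (-4) + (-432)
  = -448.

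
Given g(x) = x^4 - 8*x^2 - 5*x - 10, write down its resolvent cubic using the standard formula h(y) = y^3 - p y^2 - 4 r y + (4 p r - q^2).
h(y) = y^3 + 8*y^2 + 40*y + 295

Identify coefficients: p = -8, q = -5, r = -10.
Plug into h(y) = y^3 - p y^2 - 4 r y + (4 p r - q^2):
  h(y) = y^3 - (-8) y^2 - 4*(-10) y + (4*(-8)*(-10) - (-5)^2)
       = y^3 + (8) y^2 + (40) y + (295).
Simplifying: h(y) = y^3 + 8*y^2 + 40*y + 295.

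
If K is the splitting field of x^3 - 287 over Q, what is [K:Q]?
[K:Q] = 6

x^3 - 287 has one real root r = 287^(1/3) and two complex roots r*zeta_3, r*zeta_3^2 where zeta_3 = e^(2*pi*i/3). The splitting field is Q(r, zeta_3). [Q(r):Q] = 3 and [Q(zeta_3):Q] = 2 with gcd = 1, so [Q(r, zeta_3):Q] = 3 * 2 = 6.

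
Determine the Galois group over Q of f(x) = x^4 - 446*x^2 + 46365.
Gal(K/Q) = V_4 (Klein four-group, Z/2Z × Z/2Z)

f factors as (x^2 - 165)(x^2 - 281), so the splitting field is K = Q(sqrt(165), sqrt(281)). The elements 165, 281, 46365 are all non-squares in Q, so sqrt(165) and sqrt(281) generate independent quadratic extensions. Thus [K:Q] = 4 and Gal(K/Q) is generated by the two order-2 automorphisms sqrt(165) ↦ -sqrt(165) and sqrt(281) ↦ -sqrt(281), giving V_4.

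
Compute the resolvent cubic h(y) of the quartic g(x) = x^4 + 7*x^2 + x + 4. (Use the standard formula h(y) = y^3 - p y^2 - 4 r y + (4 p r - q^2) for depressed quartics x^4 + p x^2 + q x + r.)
h(y) = y^3 - 7*y^2 - 16*y + 111

Identify coefficients: p = 7, q = 1, r = 4.
Plug into h(y) = y^3 - p y^2 - 4 r y + (4 p r - q^2):
  h(y) = y^3 - (7) y^2 - 4*(4) y + (4*(7)*(4) - (1)^2)
       = y^3 + (-7) y^2 + (-16) y + (111).
Simplifying: h(y) = y^3 - 7*y^2 - 16*y + 111.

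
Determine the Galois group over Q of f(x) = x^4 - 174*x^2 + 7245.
Gal(K/Q) = V_4 (Klein four-group, Z/2Z × Z/2Z)

f factors as (x^2 - 105)(x^2 - 69), so the splitting field is K = Q(sqrt(105), sqrt(69)). The elements 105, 69, 7245 are all non-squares in Q, so sqrt(105) and sqrt(69) generate independent quadratic extensions. Thus [K:Q] = 4 and Gal(K/Q) is generated by the two order-2 automorphisms sqrt(105) ↦ -sqrt(105) and sqrt(69) ↦ -sqrt(69), giving V_4.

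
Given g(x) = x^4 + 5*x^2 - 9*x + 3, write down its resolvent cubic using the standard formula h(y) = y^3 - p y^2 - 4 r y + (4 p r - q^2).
h(y) = y^3 - 5*y^2 - 12*y - 21

Identify coefficients: p = 5, q = -9, r = 3.
Plug into h(y) = y^3 - p y^2 - 4 r y + (4 p r - q^2):
  h(y) = y^3 - (5) y^2 - 4*(3) y + (4*(5)*(3) - (-9)^2)
       = y^3 + (-5) y^2 + (-12) y + (-21).
Simplifying: h(y) = y^3 - 5*y^2 - 12*y - 21.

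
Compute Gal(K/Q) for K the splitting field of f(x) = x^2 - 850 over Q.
Gal(K/Q) = Z/2Z (cyclic of order 2)

x^2 - 850 is irreducible over Q since 850 is not a rational square. The splitting field Q(sqrt(850)) has degree 2 over Q, and its unique nontrivial automorphism is sqrt(850) ↦ -sqrt(850). Hence Gal(Q(sqrt(850))/Q) = Z/2Z.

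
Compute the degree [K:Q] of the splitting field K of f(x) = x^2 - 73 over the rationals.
[K:Q] = 2

The polynomial x^2 - 73 is irreducible over Q since 73 is not a perfect square. Its splitting field is Q(sqrt(73)), which has degree 2 over Q.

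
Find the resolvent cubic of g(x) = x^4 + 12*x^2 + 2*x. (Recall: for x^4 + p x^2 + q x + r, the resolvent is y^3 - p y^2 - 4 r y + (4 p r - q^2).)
h(y) = y^3 - 12*y^2 - 4

Identify coefficients: p = 12, q = 2, r = 0.
Plug into h(y) = y^3 - p y^2 - 4 r y + (4 p r - q^2):
  h(y) = y^3 - (12) y^2 - 4*(0) y + (4*(12)*(0) - (2)^2)
       = y^3 + (-12) y^2 + (0) y + (-4).
Simplifying: h(y) = y^3 - 12*y^2 - 4.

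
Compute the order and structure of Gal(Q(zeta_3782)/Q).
|Gal(Q(zeta_3782)/Q)| = phi(3782) = 1800; group ≅ (Z/3782Z)^* ≅ Z/30Z × Z/60Z

The n-th cyclotomic polynomial Φ_3782(x) is the minimal polynomial of zeta_3782 over Q and has degree phi(3782) = 1800. So Q(zeta_3782) is a degree-1800 Galois extension with Galois group (Z/3782Z)^*. By CRT, (Z/3782Z)^* ≅ (Z/2Z)^* × (Z/31Z)^* × (Z/61Z)^*. Each prime-power unit group is (Z/2Z)^* ≅ trivial group (order 1); (Z/31Z)^* ≅ Z/30Z; (Z/61Z)^* ≅ Z/60Z. Hence Gal(Q(zeta_3782)/Q) ≅ Z/30Z × Z/60Z.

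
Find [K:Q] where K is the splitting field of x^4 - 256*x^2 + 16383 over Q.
[K:Q] = 4

f factors as (x^2 - 127)(x^2 - 129); the splitting field is K = Q(sqrt(127), sqrt(129)). Since 127, 129, and 16383 are all non-squares in Q, the three subfields Q(sqrt(127)), Q(sqrt(129)), Q(sqrt(16383)) are distinct degree-2 extensions, so [K:Q] = 4 (Klein four Galois group).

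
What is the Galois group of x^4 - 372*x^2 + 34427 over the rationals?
Gal(K/Q) = V_4 (Klein four-group, Z/2Z × Z/2Z)

f factors as (x^2 - 199)(x^2 - 173), so the splitting field is K = Q(sqrt(199), sqrt(173)). The elements 199, 173, 34427 are all non-squares in Q, so sqrt(199) and sqrt(173) generate independent quadratic extensions. Thus [K:Q] = 4 and Gal(K/Q) is generated by the two order-2 automorphisms sqrt(199) ↦ -sqrt(199) and sqrt(173) ↦ -sqrt(173), giving V_4.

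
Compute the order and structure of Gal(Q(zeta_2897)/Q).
|Gal(Q(zeta_2897)/Q)| = phi(2897) = 2896; group ≅ (Z/2897Z)^* ≅ Z/2896Z

The n-th cyclotomic polynomial Φ_2897(x) is the minimal polynomial of zeta_2897 over Q and has degree phi(2897) = 2896. So Q(zeta_2897) is a degree-2896 Galois extension with Galois group (Z/2897Z)^*. (Z/2897Z)^* is cyclic since 2897 is an odd prime power (or 4). Hence Gal(Q(zeta_2897)/Q) ≅ Z/2896Z.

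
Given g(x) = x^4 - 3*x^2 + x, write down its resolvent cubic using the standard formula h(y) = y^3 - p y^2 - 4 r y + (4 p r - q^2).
h(y) = y^3 + 3*y^2 - 1

Identify coefficients: p = -3, q = 1, r = 0.
Plug into h(y) = y^3 - p y^2 - 4 r y + (4 p r - q^2):
  h(y) = y^3 - (-3) y^2 - 4*(0) y + (4*(-3)*(0) - (1)^2)
       = y^3 + (3) y^2 + (0) y + (-1).
Simplifying: h(y) = y^3 + 3*y^2 - 1.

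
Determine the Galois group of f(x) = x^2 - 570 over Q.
Gal(K/Q) = Z/2Z (cyclic of order 2)

x^2 - 570 is irreducible over Q since 570 is not a rational square. The splitting field Q(sqrt(570)) has degree 2 over Q, and its unique nontrivial automorphism is sqrt(570) ↦ -sqrt(570). Hence Gal(Q(sqrt(570))/Q) = Z/2Z.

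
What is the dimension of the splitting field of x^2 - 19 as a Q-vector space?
[K:Q] = 2

The polynomial x^2 - 19 is irreducible over Q since 19 is not a perfect square. Its splitting field is Q(sqrt(19)), which has degree 2 over Q.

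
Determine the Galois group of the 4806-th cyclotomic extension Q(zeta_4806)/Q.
|Gal(Q(zeta_4806)/Q)| = phi(4806) = 1584; group ≅ (Z/4806Z)^* ≅ Z/18Z × Z/88Z

The n-th cyclotomic polynomial Φ_4806(x) is the minimal polynomial of zeta_4806 over Q and has degree phi(4806) = 1584. So Q(zeta_4806) is a degree-1584 Galois extension with Galois group (Z/4806Z)^*. By CRT, (Z/4806Z)^* ≅ (Z/2Z)^* × (Z/27Z)^* × (Z/89Z)^*. Each prime-power unit group is (Z/2Z)^* ≅ trivial group (order 1); (Z/27Z)^* ≅ Z/18Z; (Z/89Z)^* ≅ Z/88Z. Hence Gal(Q(zeta_4806)/Q) ≅ Z/18Z × Z/88Z.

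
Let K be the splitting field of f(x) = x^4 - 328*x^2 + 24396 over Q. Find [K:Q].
[K:Q] = 4

f factors as (x^2 - 214)(x^2 - 114); the splitting field is K = Q(sqrt(214), sqrt(114)). Since 214, 114, and 24396 are all non-squares in Q, the three subfields Q(sqrt(214)), Q(sqrt(114)), Q(sqrt(24396)) are distinct degree-2 extensions, so [K:Q] = 4 (Klein four Galois group).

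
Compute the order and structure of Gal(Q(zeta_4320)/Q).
|Gal(Q(zeta_4320)/Q)| = phi(4320) = 1152; group ≅ (Z/4320Z)^* ≅ Z/2Z × Z/4Z × Z/8Z × Z/18Z

The n-th cyclotomic polynomial Φ_4320(x) is the minimal polynomial of zeta_4320 over Q and has degree phi(4320) = 1152. So Q(zeta_4320) is a degree-1152 Galois extension with Galois group (Z/4320Z)^*. By CRT, (Z/4320Z)^* ≅ (Z/32Z)^* × (Z/27Z)^* × (Z/5Z)^*. Each prime-power unit group is (Z/32Z)^* ≅ Z/2Z × Z/8Z; (Z/27Z)^* ≅ Z/18Z; (Z/5Z)^* ≅ Z/4Z. Hence Gal(Q(zeta_4320)/Q) ≅ Z/2Z × Z/4Z × Z/8Z × Z/18Z.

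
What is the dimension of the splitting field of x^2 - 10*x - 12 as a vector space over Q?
[K:Q] = 2

The discriminant of x^2 + (-10)*x + (-12) is b^2 - 4c = 100 - (-48) = 148. Since 148 is not a perfect square in Q, the polynomial is irreducible over Q. Its two roots generate a degree-2 extension, so [K:Q] = 2.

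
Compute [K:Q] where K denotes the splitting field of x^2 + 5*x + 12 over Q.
[K:Q] = 2

The discriminant of x^2 + (5)*x + (12) is b^2 - 4c = 25 - (48) = -23. Since -23 is not a perfect square in Q, the polynomial is irreducible over Q. Its two roots generate a degree-2 extension, so [K:Q] = 2.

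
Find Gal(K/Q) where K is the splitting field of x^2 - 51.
Gal(K/Q) = Z/2Z (cyclic of order 2)

x^2 - 51 is irreducible over Q since 51 is not a rational square. The splitting field Q(sqrt(51)) has degree 2 over Q, and its unique nontrivial automorphism is sqrt(51) ↦ -sqrt(51). Hence Gal(Q(sqrt(51))/Q) = Z/2Z.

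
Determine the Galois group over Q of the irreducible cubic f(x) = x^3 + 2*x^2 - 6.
Gal(K/Q) = S_3 (symmetric group of order 6)

Compute the discriminant of x^3 + (2)*x^2 + (0)*x + (-6): Δ = -780. Since Δ is not a rational square, the Galois group is not contained in A_3; it must be the full S_3 (irreducibility of the cubic rules out anything smaller).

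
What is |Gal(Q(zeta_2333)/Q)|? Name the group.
|Gal(Q(zeta_2333)/Q)| = phi(2333) = 2332; group ≅ (Z/2333Z)^* ≅ Z/2332Z

The n-th cyclotomic polynomial Φ_2333(x) is the minimal polynomial of zeta_2333 over Q and has degree phi(2333) = 2332. So Q(zeta_2333) is a degree-2332 Galois extension with Galois group (Z/2333Z)^*. (Z/2333Z)^* is cyclic since 2333 is an odd prime power (or 4). Hence Gal(Q(zeta_2333)/Q) ≅ Z/2332Z.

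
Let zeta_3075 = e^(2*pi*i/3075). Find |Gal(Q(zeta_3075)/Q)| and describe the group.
|Gal(Q(zeta_3075)/Q)| = phi(3075) = 1600; group ≅ (Z/3075Z)^* ≅ Z/2Z × Z/20Z × Z/40Z

The n-th cyclotomic polynomial Φ_3075(x) is the minimal polynomial of zeta_3075 over Q and has degree phi(3075) = 1600. So Q(zeta_3075) is a degree-1600 Galois extension with Galois group (Z/3075Z)^*. By CRT, (Z/3075Z)^* ≅ (Z/3Z)^* × (Z/25Z)^* × (Z/41Z)^*. Each prime-power unit group is (Z/3Z)^* ≅ Z/2Z; (Z/25Z)^* ≅ Z/20Z; (Z/41Z)^* ≅ Z/40Z. Hence Gal(Q(zeta_3075)/Q) ≅ Z/2Z × Z/20Z × Z/40Z.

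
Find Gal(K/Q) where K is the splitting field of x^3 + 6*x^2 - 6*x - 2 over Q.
Gal(K/Q) = S_3 (symmetric group of order 6)

Compute the discriminant of x^3 + (6)*x^2 + (-6)*x + (-2): Δ = 5076. Since Δ is not a rational square, the Galois group is not contained in A_3; it must be the full S_3 (irreducibility of the cubic rules out anything smaller).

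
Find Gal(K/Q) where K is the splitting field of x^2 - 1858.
Gal(K/Q) = Z/2Z (cyclic of order 2)

x^2 - 1858 is irreducible over Q since 1858 is not a rational square. The splitting field Q(sqrt(1858)) has degree 2 over Q, and its unique nontrivial automorphism is sqrt(1858) ↦ -sqrt(1858). Hence Gal(Q(sqrt(1858))/Q) = Z/2Z.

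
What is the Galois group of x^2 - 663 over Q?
Gal(K/Q) = Z/2Z (cyclic of order 2)

x^2 - 663 is irreducible over Q since 663 is not a rational square. The splitting field Q(sqrt(663)) has degree 2 over Q, and its unique nontrivial automorphism is sqrt(663) ↦ -sqrt(663). Hence Gal(Q(sqrt(663))/Q) = Z/2Z.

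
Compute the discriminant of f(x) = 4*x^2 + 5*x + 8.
Δ = -103

For a quadratic a x^2 + b x + c the discriminant is Δ = b^2 - 4ac = (5)^2 - 4*(4)*(8) = 25 - (128) = -103.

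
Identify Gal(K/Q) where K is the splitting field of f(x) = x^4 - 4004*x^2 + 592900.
Gal(K/Q) = Z/2Z (cyclic of order 2)

f factors as (x^2 - 3850)(x^2 - 154), so the splitting field is K = Q(sqrt(3850), sqrt(154)). The squarefree part of 3850 is 154 and the squarefree part of 154 is also 154, so sqrt(3850) and sqrt(154) are both rational multiples of sqrt(154). Hence Q(sqrt(3850)) = Q(sqrt(154)) = Q(sqrt(154)), and the splitting field collapses to a single degree-2 extension with Galois group Z/2Z.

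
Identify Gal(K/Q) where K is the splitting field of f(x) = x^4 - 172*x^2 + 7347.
Gal(K/Q) = V_4 (Klein four-group, Z/2Z × Z/2Z)

f factors as (x^2 - 79)(x^2 - 93), so the splitting field is K = Q(sqrt(79), sqrt(93)). The elements 79, 93, 7347 are all non-squares in Q, so sqrt(79) and sqrt(93) generate independent quadratic extensions. Thus [K:Q] = 4 and Gal(K/Q) is generated by the two order-2 automorphisms sqrt(79) ↦ -sqrt(79) and sqrt(93) ↦ -sqrt(93), giving V_4.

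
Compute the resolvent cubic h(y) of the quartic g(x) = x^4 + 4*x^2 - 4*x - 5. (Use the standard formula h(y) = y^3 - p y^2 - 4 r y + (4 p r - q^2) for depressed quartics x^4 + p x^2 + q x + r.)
h(y) = y^3 - 4*y^2 + 20*y - 96

Identify coefficients: p = 4, q = -4, r = -5.
Plug into h(y) = y^3 - p y^2 - 4 r y + (4 p r - q^2):
  h(y) = y^3 - (4) y^2 - 4*(-5) y + (4*(4)*(-5) - (-4)^2)
       = y^3 + (-4) y^2 + (20) y + (-96).
Simplifying: h(y) = y^3 - 4*y^2 + 20*y - 96.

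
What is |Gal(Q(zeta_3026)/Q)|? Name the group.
|Gal(Q(zeta_3026)/Q)| = phi(3026) = 1408; group ≅ (Z/3026Z)^* ≅ Z/16Z × Z/88Z

The n-th cyclotomic polynomial Φ_3026(x) is the minimal polynomial of zeta_3026 over Q and has degree phi(3026) = 1408. So Q(zeta_3026) is a degree-1408 Galois extension with Galois group (Z/3026Z)^*. By CRT, (Z/3026Z)^* ≅ (Z/2Z)^* × (Z/17Z)^* × (Z/89Z)^*. Each prime-power unit group is (Z/2Z)^* ≅ trivial group (order 1); (Z/17Z)^* ≅ Z/16Z; (Z/89Z)^* ≅ Z/88Z. Hence Gal(Q(zeta_3026)/Q) ≅ Z/16Z × Z/88Z.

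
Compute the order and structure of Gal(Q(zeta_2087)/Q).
|Gal(Q(zeta_2087)/Q)| = phi(2087) = 2086; group ≅ (Z/2087Z)^* ≅ Z/2086Z

The n-th cyclotomic polynomial Φ_2087(x) is the minimal polynomial of zeta_2087 over Q and has degree phi(2087) = 2086. So Q(zeta_2087) is a degree-2086 Galois extension with Galois group (Z/2087Z)^*. (Z/2087Z)^* is cyclic since 2087 is an odd prime power (or 4). Hence Gal(Q(zeta_2087)/Q) ≅ Z/2086Z.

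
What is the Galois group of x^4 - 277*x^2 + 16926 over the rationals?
Gal(K/Q) = V_4 (Klein four-group, Z/2Z × Z/2Z)

f factors as (x^2 - 186)(x^2 - 91), so the splitting field is K = Q(sqrt(186), sqrt(91)). The elements 186, 91, 16926 are all non-squares in Q, so sqrt(186) and sqrt(91) generate independent quadratic extensions. Thus [K:Q] = 4 and Gal(K/Q) is generated by the two order-2 automorphisms sqrt(186) ↦ -sqrt(186) and sqrt(91) ↦ -sqrt(91), giving V_4.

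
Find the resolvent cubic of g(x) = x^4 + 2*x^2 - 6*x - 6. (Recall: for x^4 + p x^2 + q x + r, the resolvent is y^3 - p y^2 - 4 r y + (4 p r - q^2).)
h(y) = y^3 - 2*y^2 + 24*y - 84

Identify coefficients: p = 2, q = -6, r = -6.
Plug into h(y) = y^3 - p y^2 - 4 r y + (4 p r - q^2):
  h(y) = y^3 - (2) y^2 - 4*(-6) y + (4*(2)*(-6) - (-6)^2)
       = y^3 + (-2) y^2 + (24) y + (-84).
Simplifying: h(y) = y^3 - 2*y^2 + 24*y - 84.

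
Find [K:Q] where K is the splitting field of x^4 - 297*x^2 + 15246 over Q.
[K:Q] = 4

f factors as (x^2 - 66)(x^2 - 231); the splitting field is K = Q(sqrt(66), sqrt(231)). Since 66, 231, and 15246 are all non-squares in Q, the three subfields Q(sqrt(66)), Q(sqrt(231)), Q(sqrt(15246)) are distinct degree-2 extensions, so [K:Q] = 4 (Klein four Galois group).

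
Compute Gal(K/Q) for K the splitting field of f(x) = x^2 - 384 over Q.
Gal(K/Q) = Z/2Z (cyclic of order 2)

x^2 - 384 is irreducible over Q since 384 is not a rational square. The splitting field Q(sqrt(384)) has degree 2 over Q, and its unique nontrivial automorphism is sqrt(384) ↦ -sqrt(384). Hence Gal(Q(sqrt(384))/Q) = Z/2Z.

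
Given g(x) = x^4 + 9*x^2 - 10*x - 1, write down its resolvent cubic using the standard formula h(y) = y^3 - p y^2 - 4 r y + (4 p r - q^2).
h(y) = y^3 - 9*y^2 + 4*y - 136

Identify coefficients: p = 9, q = -10, r = -1.
Plug into h(y) = y^3 - p y^2 - 4 r y + (4 p r - q^2):
  h(y) = y^3 - (9) y^2 - 4*(-1) y + (4*(9)*(-1) - (-10)^2)
       = y^3 + (-9) y^2 + (4) y + (-136).
Simplifying: h(y) = y^3 - 9*y^2 + 4*y - 136.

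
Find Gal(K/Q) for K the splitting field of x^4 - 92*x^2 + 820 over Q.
Gal(K/Q) = V_4 (Klein four-group, Z/2Z × Z/2Z)

f factors as (x^2 - 82)(x^2 - 10), so the splitting field is K = Q(sqrt(82), sqrt(10)). The elements 82, 10, 820 are all non-squares in Q, so sqrt(82) and sqrt(10) generate independent quadratic extensions. Thus [K:Q] = 4 and Gal(K/Q) is generated by the two order-2 automorphisms sqrt(82) ↦ -sqrt(82) and sqrt(10) ↦ -sqrt(10), giving V_4.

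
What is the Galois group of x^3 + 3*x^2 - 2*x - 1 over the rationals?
Gal(K/Q) = S_3 (symmetric group of order 6)

Compute the discriminant of x^3 + (3)*x^2 + (-2)*x + (-1): Δ = 257. Since Δ is not a rational square, the Galois group is not contained in A_3; it must be the full S_3 (irreducibility of the cubic rules out anything smaller).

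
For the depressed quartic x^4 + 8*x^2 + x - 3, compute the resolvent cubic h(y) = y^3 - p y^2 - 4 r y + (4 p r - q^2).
h(y) = y^3 - 8*y^2 + 12*y - 97

Identify coefficients: p = 8, q = 1, r = -3.
Plug into h(y) = y^3 - p y^2 - 4 r y + (4 p r - q^2):
  h(y) = y^3 - (8) y^2 - 4*(-3) y + (4*(8)*(-3) - (1)^2)
       = y^3 + (-8) y^2 + (12) y + (-97).
Simplifying: h(y) = y^3 - 8*y^2 + 12*y - 97.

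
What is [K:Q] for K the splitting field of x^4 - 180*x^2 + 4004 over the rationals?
[K:Q] = 4

f factors as (x^2 - 154)(x^2 - 26); the splitting field is K = Q(sqrt(154), sqrt(26)). Since 154, 26, and 4004 are all non-squares in Q, the three subfields Q(sqrt(154)), Q(sqrt(26)), Q(sqrt(4004)) are distinct degree-2 extensions, so [K:Q] = 4 (Klein four Galois group).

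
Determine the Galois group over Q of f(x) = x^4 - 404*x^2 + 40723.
Gal(K/Q) = V_4 (Klein four-group, Z/2Z × Z/2Z)

f factors as (x^2 - 211)(x^2 - 193), so the splitting field is K = Q(sqrt(211), sqrt(193)). The elements 211, 193, 40723 are all non-squares in Q, so sqrt(211) and sqrt(193) generate independent quadratic extensions. Thus [K:Q] = 4 and Gal(K/Q) is generated by the two order-2 automorphisms sqrt(211) ↦ -sqrt(211) and sqrt(193) ↦ -sqrt(193), giving V_4.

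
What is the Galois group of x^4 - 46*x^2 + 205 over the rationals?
Gal(K/Q) = V_4 (Klein four-group, Z/2Z × Z/2Z)

f factors as (x^2 - 41)(x^2 - 5), so the splitting field is K = Q(sqrt(41), sqrt(5)). The elements 41, 5, 205 are all non-squares in Q, so sqrt(41) and sqrt(5) generate independent quadratic extensions. Thus [K:Q] = 4 and Gal(K/Q) is generated by the two order-2 automorphisms sqrt(41) ↦ -sqrt(41) and sqrt(5) ↦ -sqrt(5), giving V_4.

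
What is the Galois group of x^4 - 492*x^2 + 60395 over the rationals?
Gal(K/Q) = V_4 (Klein four-group, Z/2Z × Z/2Z)

f factors as (x^2 - 257)(x^2 - 235), so the splitting field is K = Q(sqrt(257), sqrt(235)). The elements 257, 235, 60395 are all non-squares in Q, so sqrt(257) and sqrt(235) generate independent quadratic extensions. Thus [K:Q] = 4 and Gal(K/Q) is generated by the two order-2 automorphisms sqrt(257) ↦ -sqrt(257) and sqrt(235) ↦ -sqrt(235), giving V_4.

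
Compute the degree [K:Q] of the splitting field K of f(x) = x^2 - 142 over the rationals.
[K:Q] = 2

The polynomial x^2 - 142 is irreducible over Q since 142 is not a perfect square. Its splitting field is Q(sqrt(142)), which has degree 2 over Q.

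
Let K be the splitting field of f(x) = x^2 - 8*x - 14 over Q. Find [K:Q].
[K:Q] = 2

The discriminant of x^2 + (-8)*x + (-14) is b^2 - 4c = 64 - (-56) = 120. Since 120 is not a perfect square in Q, the polynomial is irreducible over Q. Its two roots generate a degree-2 extension, so [K:Q] = 2.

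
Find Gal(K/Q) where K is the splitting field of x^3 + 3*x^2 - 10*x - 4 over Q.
Gal(K/Q) = S_3 (symmetric group of order 6)

Compute the discriminant of x^3 + (3)*x^2 + (-10)*x + (-4): Δ = 7060. Since Δ is not a rational square, the Galois group is not contained in A_3; it must be the full S_3 (irreducibility of the cubic rules out anything smaller).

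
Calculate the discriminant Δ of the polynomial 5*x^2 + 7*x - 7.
Δ = 189

For a quadratic a x^2 + b x + c the discriminant is Δ = b^2 - 4ac = (7)^2 - 4*(5)*(-7) = 49 - (-140) = 189.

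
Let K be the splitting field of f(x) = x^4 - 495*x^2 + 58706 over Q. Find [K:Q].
[K:Q] = 4

f factors as (x^2 - 298)(x^2 - 197); the splitting field is K = Q(sqrt(298), sqrt(197)). Since 298, 197, and 58706 are all non-squares in Q, the three subfields Q(sqrt(298)), Q(sqrt(197)), Q(sqrt(58706)) are distinct degree-2 extensions, so [K:Q] = 4 (Klein four Galois group).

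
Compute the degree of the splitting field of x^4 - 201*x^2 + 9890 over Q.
[K:Q] = 4

f factors as (x^2 - 86)(x^2 - 115); the splitting field is K = Q(sqrt(86), sqrt(115)). Since 86, 115, and 9890 are all non-squares in Q, the three subfields Q(sqrt(86)), Q(sqrt(115)), Q(sqrt(9890)) are distinct degree-2 extensions, so [K:Q] = 4 (Klein four Galois group).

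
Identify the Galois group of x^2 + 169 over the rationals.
Gal(K/Q) = Z/2Z (cyclic of order 2)

x^2 + 169 is irreducible over Q since -169 is not a rational square. The splitting field Q(sqrt(-169)) has degree 2 over Q, and its unique nontrivial automorphism is sqrt(-169) ↦ -sqrt(-169). Hence Gal(Q(sqrt(-169))/Q) = Z/2Z.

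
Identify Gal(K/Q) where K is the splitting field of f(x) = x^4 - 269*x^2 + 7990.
Gal(K/Q) = V_4 (Klein four-group, Z/2Z × Z/2Z)

f factors as (x^2 - 34)(x^2 - 235), so the splitting field is K = Q(sqrt(34), sqrt(235)). The elements 34, 235, 7990 are all non-squares in Q, so sqrt(34) and sqrt(235) generate independent quadratic extensions. Thus [K:Q] = 4 and Gal(K/Q) is generated by the two order-2 automorphisms sqrt(34) ↦ -sqrt(34) and sqrt(235) ↦ -sqrt(235), giving V_4.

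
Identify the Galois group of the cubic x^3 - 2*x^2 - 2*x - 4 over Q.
Gal(K/Q) = S_3 (symmetric group of order 6)

Compute the discriminant of x^3 + (-2)*x^2 + (-2)*x + (-4): Δ = -800. Since Δ is not a rational square, the Galois group is not contained in A_3; it must be the full S_3 (irreducibility of the cubic rules out anything smaller).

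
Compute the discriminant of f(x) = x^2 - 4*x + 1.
Δ = 12

For a quadratic a x^2 + b x + c the discriminant is Δ = b^2 - 4ac = (-4)^2 - 4*(1)*(1) = 16 - (4) = 12.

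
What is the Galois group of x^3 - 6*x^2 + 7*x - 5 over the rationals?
Gal(K/Q) = S_3 (symmetric group of order 6)

Compute the discriminant of x^3 + (-6)*x^2 + (7)*x + (-5): Δ = -823. Since Δ is not a rational square, the Galois group is not contained in A_3; it must be the full S_3 (irreducibility of the cubic rules out anything smaller).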